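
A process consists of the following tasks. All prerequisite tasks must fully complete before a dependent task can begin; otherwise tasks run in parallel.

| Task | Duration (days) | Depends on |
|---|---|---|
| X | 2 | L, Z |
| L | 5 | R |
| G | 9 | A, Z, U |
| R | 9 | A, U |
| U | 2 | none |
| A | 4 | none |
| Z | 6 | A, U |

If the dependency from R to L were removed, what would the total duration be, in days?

19

Original critical path: A→R→L→X = 4+9+5+2 = 20 ⇒ 20 days.
Without R→L, L's earliest start moves from 13 to 0.
The longest chain is now A→Z→G = 4+6+9 = 19, so the schedule takes 19 days.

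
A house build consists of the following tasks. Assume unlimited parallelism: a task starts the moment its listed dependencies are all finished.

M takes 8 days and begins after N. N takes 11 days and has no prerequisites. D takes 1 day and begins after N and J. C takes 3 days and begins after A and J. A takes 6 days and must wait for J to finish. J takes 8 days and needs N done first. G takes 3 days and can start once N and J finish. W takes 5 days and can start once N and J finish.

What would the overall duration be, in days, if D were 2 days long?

Actual critical path: N→J→A→C = 11+8+6+3 = 28 ⇒ 28 days.
D has 8 days of float (longest path through it is 20).
That remains the longest chain; total 28 days.

28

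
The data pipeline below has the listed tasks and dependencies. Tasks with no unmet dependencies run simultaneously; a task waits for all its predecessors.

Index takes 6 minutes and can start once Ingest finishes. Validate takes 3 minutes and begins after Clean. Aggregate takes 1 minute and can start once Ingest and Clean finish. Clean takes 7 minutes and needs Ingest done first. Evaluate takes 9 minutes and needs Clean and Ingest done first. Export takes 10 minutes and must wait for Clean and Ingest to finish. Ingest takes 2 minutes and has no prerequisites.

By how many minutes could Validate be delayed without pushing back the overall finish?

7

The longest chain is Ingest→Clean→Export = 2+7+10 = 19; overall finish 19 minutes.
Validate finishes as early as 12 and must finish by 19.
Float = 19 − 12 = 7.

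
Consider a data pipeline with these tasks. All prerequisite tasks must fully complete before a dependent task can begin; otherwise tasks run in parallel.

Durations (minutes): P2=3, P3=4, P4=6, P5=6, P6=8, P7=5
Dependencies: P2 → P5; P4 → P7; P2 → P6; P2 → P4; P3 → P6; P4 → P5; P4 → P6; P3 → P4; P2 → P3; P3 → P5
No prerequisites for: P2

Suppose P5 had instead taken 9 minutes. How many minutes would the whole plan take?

22

Actual critical path: P2→P3→P4→P6 = 3+4+6+8 = 21 ⇒ 21 minutes.
P5 is off the critical path — its longest chain is 19 minutes, giving 2 of slack.
New critical path: P2→P3→P4→P5 = 3+4+6+9 = 22 ⇒ 22 minutes.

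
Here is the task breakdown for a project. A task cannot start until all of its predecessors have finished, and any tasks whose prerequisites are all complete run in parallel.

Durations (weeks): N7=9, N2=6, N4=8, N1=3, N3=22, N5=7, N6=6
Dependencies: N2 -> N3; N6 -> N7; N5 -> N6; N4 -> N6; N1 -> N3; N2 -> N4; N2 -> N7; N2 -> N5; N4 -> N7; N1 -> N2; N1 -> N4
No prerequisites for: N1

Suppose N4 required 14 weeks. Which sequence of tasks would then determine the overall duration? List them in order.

N1, N2, N4, N6, N7

As given, the longest chain is N1→N2→N4→N6→N7 = 3+6+8+6+9 = 32, so the finish is 32 weeks.
N4 lies on that path, so at 14 weeks the path becomes 38 weeks.
No other chain overtakes it, so the finish is 38 weeks.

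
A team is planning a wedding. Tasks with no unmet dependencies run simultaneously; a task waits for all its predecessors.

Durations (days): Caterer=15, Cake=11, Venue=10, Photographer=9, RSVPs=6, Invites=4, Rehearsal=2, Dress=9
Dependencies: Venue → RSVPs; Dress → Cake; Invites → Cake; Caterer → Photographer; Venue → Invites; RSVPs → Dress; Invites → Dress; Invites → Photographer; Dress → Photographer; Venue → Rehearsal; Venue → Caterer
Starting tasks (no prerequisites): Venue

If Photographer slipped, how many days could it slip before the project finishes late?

2

Venue→RSVPs→Dress→Cake = 10+6+9+11 = 36 sets the makespan at 36 days.
The longest chain containing Photographer totals 34 days.
Float = 36 − 34 = 2.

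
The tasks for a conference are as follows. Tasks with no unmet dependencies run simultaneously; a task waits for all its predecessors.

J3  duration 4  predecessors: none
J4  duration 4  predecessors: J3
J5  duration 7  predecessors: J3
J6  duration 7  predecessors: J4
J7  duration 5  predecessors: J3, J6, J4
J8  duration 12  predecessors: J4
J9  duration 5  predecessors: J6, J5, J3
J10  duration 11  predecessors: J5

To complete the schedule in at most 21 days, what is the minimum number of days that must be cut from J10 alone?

Current finish: 22 days; target: 21.
J10 is on every critical path, so each day cut from J10 cuts the finish by one (this holds down to a finish of 20).
Need 22 − 21 = 1 day off J10 → J10 becomes 10 days, finish becomes 21.

1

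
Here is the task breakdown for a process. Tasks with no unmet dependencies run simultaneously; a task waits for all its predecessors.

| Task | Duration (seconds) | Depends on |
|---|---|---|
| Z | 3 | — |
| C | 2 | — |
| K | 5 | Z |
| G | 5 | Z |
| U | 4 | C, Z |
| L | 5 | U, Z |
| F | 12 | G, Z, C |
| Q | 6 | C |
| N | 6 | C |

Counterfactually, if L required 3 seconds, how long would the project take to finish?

20

Baseline: Z→G→F = 3+5+12 = 20 → 20 seconds.
L is off the critical path — its longest chain is 12 seconds, giving 8 of slack.
No other chain overtakes it, so the finish is 20 seconds.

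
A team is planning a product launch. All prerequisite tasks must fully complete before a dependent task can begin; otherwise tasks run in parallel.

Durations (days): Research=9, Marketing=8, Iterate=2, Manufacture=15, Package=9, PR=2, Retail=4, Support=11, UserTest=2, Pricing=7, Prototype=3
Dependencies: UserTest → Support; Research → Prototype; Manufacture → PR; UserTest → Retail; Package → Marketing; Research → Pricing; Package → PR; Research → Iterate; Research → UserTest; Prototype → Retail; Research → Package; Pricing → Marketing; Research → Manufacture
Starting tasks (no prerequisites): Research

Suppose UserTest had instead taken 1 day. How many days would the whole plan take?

26

Critical path before the change: Research→Manufacture→PR = 9+15+2 = 26 giving 26 days.
UserTest is off the critical path — its longest chain is 22 days, giving 4 of slack.
No other chain overtakes it, so the finish is 26 days.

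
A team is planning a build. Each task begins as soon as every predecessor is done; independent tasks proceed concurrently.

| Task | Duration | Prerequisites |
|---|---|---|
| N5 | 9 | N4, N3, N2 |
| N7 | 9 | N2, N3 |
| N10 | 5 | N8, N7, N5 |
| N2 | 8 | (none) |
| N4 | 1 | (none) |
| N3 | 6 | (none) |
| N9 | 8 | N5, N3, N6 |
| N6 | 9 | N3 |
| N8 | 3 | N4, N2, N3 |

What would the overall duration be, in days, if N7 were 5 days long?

25

Critical path before the change: N2→N5→N9 = 8+9+8 = 25 giving 25 days.
N7 has 3 days of float (longest path through it is 22).
No other chain overtakes it, so the finish is 25 days.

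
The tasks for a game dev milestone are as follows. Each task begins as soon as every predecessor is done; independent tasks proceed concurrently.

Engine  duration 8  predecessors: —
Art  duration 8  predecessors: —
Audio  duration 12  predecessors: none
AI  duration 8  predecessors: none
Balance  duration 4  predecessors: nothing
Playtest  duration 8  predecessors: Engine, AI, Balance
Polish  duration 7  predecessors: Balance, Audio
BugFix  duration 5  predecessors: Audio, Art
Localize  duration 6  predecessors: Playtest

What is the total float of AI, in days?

0

Critical path: Engine→Playtest→Localize = 8+8+6 = 22, so the finish is 22 days.
Longest path through AI: 22 days (earliest finish 8, latest finish 8).
Float = 22 − 22 = 0.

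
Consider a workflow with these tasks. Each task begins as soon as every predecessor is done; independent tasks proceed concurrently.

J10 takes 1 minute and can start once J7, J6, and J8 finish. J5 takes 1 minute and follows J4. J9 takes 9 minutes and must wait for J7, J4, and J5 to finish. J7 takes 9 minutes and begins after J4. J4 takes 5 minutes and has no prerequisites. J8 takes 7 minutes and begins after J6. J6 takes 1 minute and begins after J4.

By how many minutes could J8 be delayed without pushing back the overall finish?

J4→J7→J9 = 5+9+9 = 23 sets the makespan at 23 minutes.
The longest chain containing J8 totals 14 minutes.
So J8 can slip 22 − 13 = 9 minutes.

9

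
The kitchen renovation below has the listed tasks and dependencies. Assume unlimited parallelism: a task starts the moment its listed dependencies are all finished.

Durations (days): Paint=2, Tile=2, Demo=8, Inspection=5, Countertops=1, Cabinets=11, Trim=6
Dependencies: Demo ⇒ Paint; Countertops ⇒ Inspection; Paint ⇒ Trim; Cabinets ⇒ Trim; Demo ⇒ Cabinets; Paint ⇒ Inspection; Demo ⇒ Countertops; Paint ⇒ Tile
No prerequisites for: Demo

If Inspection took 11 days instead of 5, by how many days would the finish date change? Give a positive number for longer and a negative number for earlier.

0

Critical path before the change: Demo→Cabinets→Trim = 8+11+6 = 25 giving 25 days.
Inspection has 10 days of float (longest path through it is 15).
No other chain overtakes it, so the finish is 25 days.
Change in finish: 25 − 25 = +0 days.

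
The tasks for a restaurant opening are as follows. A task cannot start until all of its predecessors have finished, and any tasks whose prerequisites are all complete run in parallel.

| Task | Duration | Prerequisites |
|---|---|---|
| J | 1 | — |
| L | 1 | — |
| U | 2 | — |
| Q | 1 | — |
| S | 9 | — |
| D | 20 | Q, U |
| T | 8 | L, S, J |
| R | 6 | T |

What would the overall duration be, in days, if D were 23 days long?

25

Actual critical path: S→T→R = 9+8+6 = 23 ⇒ 23 days.
D is off the critical path — its longest chain is 22 days, giving 1 of slack.
Now U→D = 2+23 = 25 is longest, so the finish becomes 25 days.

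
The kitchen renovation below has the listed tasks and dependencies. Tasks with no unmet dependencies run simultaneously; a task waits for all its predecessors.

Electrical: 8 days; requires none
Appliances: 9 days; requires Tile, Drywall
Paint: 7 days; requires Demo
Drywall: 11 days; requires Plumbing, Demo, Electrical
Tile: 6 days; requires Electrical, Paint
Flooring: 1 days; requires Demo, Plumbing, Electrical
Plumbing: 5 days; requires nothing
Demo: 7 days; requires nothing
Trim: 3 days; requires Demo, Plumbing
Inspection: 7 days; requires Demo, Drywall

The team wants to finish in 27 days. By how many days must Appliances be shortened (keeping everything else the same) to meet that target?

2

Current finish: 29 days; target: 27.
Appliances is on every critical path, so each day cut from Appliances cuts the finish by one (this holds down to a finish of 26).
Need 29 − 27 = 2 days off Appliances → Appliances becomes 7 days, finish becomes 27.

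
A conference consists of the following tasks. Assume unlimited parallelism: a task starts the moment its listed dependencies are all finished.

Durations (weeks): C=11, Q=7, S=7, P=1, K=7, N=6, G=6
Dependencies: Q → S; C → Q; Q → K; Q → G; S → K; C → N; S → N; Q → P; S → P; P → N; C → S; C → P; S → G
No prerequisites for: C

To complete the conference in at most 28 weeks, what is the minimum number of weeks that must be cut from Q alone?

Current finish: 32 weeks; target: 28.
Q is on every critical path, so each week cut from Q cuts the finish by one (this holds down to a finish of 26).
Need 32 − 28 = 4 weeks off Q → Q becomes 3 weeks, finish becomes 28.

4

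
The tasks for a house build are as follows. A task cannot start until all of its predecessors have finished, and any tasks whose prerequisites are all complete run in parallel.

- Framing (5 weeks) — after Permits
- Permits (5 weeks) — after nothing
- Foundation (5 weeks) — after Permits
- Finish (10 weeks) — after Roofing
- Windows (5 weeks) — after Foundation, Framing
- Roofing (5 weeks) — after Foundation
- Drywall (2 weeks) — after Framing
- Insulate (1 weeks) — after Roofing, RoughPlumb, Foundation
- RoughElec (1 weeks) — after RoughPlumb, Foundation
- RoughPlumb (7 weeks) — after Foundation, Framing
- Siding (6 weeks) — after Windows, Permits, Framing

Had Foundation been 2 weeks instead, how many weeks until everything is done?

The binding path is Permits→Foundation→Roofing→Finish = 5+5+5+10 = 25; finish at 25 weeks.
Since Foundation is critical, the -3 change carries straight to that chain (now 22 weeks).
The critical path is still Permits→Foundation→Roofing→Finish; finish is now 22 weeks.

22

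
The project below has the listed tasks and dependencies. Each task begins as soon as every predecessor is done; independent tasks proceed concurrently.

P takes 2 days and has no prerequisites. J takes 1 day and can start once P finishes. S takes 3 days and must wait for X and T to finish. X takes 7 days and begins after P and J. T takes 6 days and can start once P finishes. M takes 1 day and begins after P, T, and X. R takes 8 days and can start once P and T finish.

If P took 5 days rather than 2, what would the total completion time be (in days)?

19

Critical path before the change: P→T→R = 2+6+8 = 16 giving 16 days.
Since P is critical, the +3 change carries straight to that chain (now 19 days).
The critical path is still P→T→R; finish is now 19 days.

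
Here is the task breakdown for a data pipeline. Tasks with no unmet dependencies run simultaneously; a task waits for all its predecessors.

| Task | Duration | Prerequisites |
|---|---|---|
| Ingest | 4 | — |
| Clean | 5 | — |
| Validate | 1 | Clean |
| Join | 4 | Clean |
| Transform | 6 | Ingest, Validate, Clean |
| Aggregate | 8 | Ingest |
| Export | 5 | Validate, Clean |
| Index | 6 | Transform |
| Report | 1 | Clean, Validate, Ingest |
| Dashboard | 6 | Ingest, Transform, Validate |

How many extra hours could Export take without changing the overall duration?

Critical path: Clean→Validate→Transform→Index = 5+1+6+6 = 18, so the finish is 18 hours.
The longest chain containing Export totals 11 hours.
Float = 18 − 11 = 7.

7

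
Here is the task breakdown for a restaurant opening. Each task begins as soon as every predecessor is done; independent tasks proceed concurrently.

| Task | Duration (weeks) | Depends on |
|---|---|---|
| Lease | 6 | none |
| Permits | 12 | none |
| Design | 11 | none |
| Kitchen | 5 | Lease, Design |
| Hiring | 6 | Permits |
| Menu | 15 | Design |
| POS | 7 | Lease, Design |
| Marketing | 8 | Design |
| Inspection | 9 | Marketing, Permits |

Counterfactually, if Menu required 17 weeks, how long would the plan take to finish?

Actual critical path: Design→Marketing→Inspection = 11+8+9 = 28 ⇒ 28 weeks.
Menu has 2 weeks of float (longest path through it is 26).
New critical path: Design→Menu = 11+17 = 28 ⇒ 28 weeks.

28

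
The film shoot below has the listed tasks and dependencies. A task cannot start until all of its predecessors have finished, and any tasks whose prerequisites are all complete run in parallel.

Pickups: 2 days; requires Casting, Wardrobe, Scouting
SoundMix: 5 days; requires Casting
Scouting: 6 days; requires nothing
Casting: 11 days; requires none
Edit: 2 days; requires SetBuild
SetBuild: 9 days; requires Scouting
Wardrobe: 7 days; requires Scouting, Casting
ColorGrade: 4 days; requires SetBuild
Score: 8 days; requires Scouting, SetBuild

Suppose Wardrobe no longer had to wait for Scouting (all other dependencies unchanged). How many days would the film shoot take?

23

Before: longest chain Scouting→SetBuild→Score = 6+9+8 = 23, finish 23.
Dropping Scouting→Wardrobe doesn't change Wardrobe's earliest start (11); another predecessor still binds.
The longest chain is now Scouting→SetBuild→Score = 6+9+8 = 23, so the film shoot takes 23 days.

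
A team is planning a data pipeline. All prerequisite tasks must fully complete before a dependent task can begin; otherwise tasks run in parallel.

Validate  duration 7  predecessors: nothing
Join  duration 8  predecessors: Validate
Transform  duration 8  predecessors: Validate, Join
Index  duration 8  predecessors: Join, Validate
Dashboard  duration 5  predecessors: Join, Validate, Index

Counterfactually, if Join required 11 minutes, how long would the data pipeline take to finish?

Actual critical path: Validate→Join→Index→Dashboard = 7+8+8+5 = 28 ⇒ 28 minutes.
Join lies on that path, so at 11 minutes the path becomes 31 minutes.
The critical path is still Validate→Join→Index→Dashboard; finish is now 31 minutes.

31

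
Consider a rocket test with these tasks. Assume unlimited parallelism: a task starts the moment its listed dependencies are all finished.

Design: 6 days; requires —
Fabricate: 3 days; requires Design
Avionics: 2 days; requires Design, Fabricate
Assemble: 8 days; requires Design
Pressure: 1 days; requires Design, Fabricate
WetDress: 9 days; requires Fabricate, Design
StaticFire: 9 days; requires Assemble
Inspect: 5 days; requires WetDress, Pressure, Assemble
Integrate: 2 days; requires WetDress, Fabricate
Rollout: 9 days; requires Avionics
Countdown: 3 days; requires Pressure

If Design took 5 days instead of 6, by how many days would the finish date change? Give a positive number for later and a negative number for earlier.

Actual critical path: Design→Fabricate→WetDress→Inspect = 6+3+9+5 = 23 ⇒ 23 days.
Design is on the critical path; changing it to 5 makes that path 22 days.
That remains the longest chain; total 22 days.
Change in finish: 22 − 23 = -1 days.

-1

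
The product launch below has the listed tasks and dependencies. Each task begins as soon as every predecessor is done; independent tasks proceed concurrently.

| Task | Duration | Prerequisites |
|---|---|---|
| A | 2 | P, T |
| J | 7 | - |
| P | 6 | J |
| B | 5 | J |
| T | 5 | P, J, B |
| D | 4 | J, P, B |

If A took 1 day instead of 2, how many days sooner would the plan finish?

Actual critical path: J→P→T→A = 7+6+5+2 = 20 ⇒ 20 days.
A lies on that path, so at 1 day the path becomes 19 days.
That remains the longest chain; total 19 days.
Change in finish: 19 − 20 = -1 days.

1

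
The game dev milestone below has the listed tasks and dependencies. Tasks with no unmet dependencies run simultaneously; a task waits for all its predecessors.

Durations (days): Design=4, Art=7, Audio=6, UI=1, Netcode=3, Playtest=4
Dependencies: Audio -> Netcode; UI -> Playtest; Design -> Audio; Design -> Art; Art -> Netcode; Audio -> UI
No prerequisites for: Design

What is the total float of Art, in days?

Critical path: Design→Audio→UI→Playtest = 4+6+1+4 = 15, so the finish is 15 days.
The longest chain containing Art totals 14 days.
So Art can slip 12 − 11 = 1 day.

1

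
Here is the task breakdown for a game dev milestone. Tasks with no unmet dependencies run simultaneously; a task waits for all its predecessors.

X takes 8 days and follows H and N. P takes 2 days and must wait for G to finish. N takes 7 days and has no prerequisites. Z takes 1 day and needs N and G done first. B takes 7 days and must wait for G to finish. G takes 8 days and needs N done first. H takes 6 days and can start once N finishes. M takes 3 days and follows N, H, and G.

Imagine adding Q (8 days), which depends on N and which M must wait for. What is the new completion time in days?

Originally the schedule takes 22 days.
With Q inserted, M now waits for max(N, H, G, Q).
New critical path: N→G→B = 7+8+7 = 22 ⇒ 22 days.

22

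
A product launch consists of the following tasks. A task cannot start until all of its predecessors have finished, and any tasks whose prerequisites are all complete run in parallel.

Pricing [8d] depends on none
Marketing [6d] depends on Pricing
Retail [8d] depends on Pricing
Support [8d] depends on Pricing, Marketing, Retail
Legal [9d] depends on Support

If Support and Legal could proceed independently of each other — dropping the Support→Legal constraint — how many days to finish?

24

With the dependency in place, Pricing→Retail→Support→Legal = 8+8+8+9 = 33 sets the finish at 33 days.
Without Support→Legal, Legal's earliest start moves from 24 to 0.
The longest chain is now Pricing→Retail→Support = 8+8+8 = 24, so the project takes 24 days.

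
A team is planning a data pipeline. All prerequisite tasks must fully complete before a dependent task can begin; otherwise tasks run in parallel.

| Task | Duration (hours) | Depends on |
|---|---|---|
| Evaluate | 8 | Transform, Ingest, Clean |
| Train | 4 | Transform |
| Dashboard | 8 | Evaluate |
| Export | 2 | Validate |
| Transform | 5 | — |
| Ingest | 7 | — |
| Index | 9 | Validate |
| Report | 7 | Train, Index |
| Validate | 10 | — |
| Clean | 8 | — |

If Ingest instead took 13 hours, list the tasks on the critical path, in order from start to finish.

The binding path is Validate→Index→Report = 10+9+7 = 26; finish at 26 hours.
Ingest has 3 hours of float (longest path through it is 23).
The binding chain switches to Ingest→Evaluate→Dashboard = 13+8+8 = 29; finish 29 hours.

Ingest, Evaluate, Dashboard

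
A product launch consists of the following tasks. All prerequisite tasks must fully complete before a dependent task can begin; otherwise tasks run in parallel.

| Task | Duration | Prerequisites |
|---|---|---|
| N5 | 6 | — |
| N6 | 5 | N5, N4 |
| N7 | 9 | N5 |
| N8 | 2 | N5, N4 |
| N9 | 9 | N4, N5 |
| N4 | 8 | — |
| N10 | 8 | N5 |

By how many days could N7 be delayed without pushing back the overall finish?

N4→N9 = 8+9 = 17 sets the makespan at 17 days.
N7 finishes as early as 15 and must finish by 17.
Slack of N7 = 8 − 6 = 2 days.

2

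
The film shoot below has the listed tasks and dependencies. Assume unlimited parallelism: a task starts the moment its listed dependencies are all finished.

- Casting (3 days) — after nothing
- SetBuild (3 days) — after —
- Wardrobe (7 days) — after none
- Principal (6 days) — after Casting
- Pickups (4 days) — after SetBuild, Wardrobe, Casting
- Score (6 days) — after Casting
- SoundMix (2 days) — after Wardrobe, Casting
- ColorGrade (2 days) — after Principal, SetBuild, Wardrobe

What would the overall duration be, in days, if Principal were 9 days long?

As given, the longest chain is Casting→Principal→ColorGrade = 3+6+2 = 11, so the finish is 11 days.
Principal lies on that path, so at 9 days the path becomes 14 days.
That remains the longest chain; total 14 days.

14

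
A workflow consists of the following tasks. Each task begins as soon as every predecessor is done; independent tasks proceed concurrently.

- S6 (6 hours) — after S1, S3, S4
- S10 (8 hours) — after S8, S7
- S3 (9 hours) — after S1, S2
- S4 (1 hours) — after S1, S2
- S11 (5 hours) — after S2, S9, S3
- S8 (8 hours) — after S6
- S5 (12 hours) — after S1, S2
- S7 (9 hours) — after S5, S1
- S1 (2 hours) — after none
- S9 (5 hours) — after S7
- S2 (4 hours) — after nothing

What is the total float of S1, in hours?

Critical path: S2→S3→S6→S8→S10 = 4+9+6+8+8 = 35, so the finish is 35 hours.
The longest chain containing S1 totals 33 hours.
Float = 35 − 33 = 2.

2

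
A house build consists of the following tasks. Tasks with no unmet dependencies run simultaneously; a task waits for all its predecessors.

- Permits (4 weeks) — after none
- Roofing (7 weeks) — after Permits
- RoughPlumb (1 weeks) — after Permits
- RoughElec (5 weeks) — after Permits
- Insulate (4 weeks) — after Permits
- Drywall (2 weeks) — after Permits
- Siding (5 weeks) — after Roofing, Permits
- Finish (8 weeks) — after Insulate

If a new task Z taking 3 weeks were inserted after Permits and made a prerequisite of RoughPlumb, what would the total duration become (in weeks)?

16

Originally the project takes 16 weeks.
With Z inserted, RoughPlumb now waits for max(Permits, Z).
New critical path: Permits→Roofing→Siding = 4+7+5 = 16 ⇒ 16 weeks.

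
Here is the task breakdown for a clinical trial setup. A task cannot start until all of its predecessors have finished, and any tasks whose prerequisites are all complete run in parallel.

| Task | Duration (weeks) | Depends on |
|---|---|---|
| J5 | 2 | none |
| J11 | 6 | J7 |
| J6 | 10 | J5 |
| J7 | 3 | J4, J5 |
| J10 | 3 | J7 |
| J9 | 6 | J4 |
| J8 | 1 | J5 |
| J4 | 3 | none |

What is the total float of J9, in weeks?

3

The longest chain is J4→J7→J11 = 3+3+6 = 12; overall finish 12 weeks.
Longest path through J9: 9 weeks (earliest finish 9, latest finish 12).
Float = 12 − 9 = 3.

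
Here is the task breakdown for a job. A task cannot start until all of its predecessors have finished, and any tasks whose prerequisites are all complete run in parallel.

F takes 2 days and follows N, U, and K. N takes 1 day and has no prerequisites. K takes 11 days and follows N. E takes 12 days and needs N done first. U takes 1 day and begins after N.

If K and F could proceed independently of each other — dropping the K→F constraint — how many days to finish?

13

With the dependency in place, N→K→F = 1+11+2 = 14 sets the finish at 14 days.
Without K→F, F's earliest start moves from 12 to 2.
The longest chain is now N→E = 1+12 = 13, so the job takes 13 days.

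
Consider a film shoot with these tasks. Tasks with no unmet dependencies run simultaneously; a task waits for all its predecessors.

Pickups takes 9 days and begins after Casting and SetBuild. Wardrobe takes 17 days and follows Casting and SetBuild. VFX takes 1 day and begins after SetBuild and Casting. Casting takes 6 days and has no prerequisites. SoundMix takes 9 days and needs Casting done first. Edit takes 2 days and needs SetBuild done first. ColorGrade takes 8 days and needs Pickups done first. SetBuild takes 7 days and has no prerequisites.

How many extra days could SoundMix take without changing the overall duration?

9

Critical path: SetBuild→Wardrobe = 7+17 = 24, so the finish is 24 days.
Longest path through SoundMix: 15 days (earliest finish 15, latest finish 24).
Float = 24 − 15 = 9.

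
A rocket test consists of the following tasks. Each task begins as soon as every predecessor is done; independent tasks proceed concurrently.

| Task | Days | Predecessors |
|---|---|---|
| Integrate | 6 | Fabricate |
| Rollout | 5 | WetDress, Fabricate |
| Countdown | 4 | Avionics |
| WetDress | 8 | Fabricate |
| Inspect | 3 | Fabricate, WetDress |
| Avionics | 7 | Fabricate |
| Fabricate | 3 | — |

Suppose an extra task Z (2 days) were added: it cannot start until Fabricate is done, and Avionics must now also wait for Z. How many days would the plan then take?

Originally the plan takes 16 days.
With Z inserted, Avionics now waits for max(Fabricate, Z).
New critical path: Fabricate→Z→Avionics→Countdown = 3+2+7+4 = 16 ⇒ 16 days.

16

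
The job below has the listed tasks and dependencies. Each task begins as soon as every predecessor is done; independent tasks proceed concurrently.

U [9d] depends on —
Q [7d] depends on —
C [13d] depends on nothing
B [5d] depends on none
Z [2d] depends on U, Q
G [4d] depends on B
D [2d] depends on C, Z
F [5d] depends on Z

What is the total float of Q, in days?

2

The longest chain is U→Z→F = 9+2+5 = 16; overall finish 16 days.
Q finishes as early as 7 and must finish by 9.
Slack of Q = 2 − 0 = 2 days.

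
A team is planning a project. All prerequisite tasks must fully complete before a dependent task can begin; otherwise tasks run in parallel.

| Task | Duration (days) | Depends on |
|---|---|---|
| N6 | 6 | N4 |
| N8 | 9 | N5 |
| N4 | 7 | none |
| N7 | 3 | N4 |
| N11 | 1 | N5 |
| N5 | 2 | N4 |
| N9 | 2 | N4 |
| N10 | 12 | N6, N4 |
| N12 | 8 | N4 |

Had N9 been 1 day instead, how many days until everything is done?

Critical path before the change: N4→N6→N10 = 7+6+12 = 25 giving 25 days.
The longest path through N9 is only 9 days, so N9 has float 16.
That remains the longest chain; total 25 days.

25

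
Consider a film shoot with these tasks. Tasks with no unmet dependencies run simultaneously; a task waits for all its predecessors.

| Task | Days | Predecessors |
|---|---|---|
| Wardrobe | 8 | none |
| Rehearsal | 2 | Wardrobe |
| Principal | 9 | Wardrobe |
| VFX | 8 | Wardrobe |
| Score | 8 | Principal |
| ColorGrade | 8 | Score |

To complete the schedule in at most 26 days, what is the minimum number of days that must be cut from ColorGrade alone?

7

Current finish: 33 days; target: 26.
ColorGrade is on every critical path, so each day cut from ColorGrade cuts the finish by one (this holds down to a finish of 26).
Need 33 − 26 = 7 days off ColorGrade → ColorGrade becomes 1 day, finish becomes 26.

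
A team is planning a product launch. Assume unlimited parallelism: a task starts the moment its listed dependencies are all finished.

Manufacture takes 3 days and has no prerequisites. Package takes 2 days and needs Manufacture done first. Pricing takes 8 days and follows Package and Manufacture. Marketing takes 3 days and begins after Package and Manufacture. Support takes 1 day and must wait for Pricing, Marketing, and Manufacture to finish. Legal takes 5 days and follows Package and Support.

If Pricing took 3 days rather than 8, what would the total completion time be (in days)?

14

As given, the longest chain is Manufacture→Package→Pricing→Support→Legal = 3+2+8+1+5 = 19, so the finish is 19 days.
Since Pricing is critical, the -5 change carries straight to that chain (now 14 days).
That remains the longest chain; total 14 days.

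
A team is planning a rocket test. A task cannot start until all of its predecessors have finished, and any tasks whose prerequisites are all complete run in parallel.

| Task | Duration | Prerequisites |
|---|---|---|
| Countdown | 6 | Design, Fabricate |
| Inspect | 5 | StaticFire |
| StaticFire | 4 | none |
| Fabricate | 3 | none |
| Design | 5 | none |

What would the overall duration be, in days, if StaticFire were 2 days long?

The binding path is Design→Countdown = 5+6 = 11; finish at 11 days.
StaticFire is off the critical path — its longest chain is 9 days, giving 2 of slack.
The critical path is still Design→Countdown; finish is now 11 days.

11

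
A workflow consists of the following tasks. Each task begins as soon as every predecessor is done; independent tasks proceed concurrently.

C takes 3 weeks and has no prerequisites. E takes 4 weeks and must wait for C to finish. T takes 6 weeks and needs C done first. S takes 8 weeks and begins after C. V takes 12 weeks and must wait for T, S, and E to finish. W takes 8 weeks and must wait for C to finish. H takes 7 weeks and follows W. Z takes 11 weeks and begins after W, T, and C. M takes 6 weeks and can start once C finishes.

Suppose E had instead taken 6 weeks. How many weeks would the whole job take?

Actual critical path: C→S→V = 3+8+12 = 23 ⇒ 23 weeks.
E has 4 weeks of float (longest path through it is 19).
The critical path is still C→S→V; finish is now 23 weeks.

23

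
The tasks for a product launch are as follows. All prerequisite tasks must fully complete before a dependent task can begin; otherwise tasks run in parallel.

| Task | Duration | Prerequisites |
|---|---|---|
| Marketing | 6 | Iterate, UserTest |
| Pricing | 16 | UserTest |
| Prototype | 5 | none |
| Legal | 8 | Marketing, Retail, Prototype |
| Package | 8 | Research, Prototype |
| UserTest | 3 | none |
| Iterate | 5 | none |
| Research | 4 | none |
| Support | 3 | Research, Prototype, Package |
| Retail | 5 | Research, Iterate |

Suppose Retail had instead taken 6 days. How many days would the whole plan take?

Actual critical path: UserTest→Pricing = 3+16 = 19 ⇒ 19 days.
Retail is off the critical path — its longest chain is 18 days, giving 1 of slack.
That remains the longest chain; total 19 days.

19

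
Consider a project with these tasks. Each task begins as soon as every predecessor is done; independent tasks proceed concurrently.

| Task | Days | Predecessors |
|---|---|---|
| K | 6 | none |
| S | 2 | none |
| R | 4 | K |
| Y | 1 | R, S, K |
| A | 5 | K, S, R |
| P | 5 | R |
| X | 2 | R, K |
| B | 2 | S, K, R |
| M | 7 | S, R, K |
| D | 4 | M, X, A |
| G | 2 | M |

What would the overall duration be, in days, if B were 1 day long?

21

Baseline: K→R→M→D = 6+4+7+4 = 21 → 21 days.
B has 9 days of float (longest path through it is 12).
No other chain overtakes it, so the finish is 21 days.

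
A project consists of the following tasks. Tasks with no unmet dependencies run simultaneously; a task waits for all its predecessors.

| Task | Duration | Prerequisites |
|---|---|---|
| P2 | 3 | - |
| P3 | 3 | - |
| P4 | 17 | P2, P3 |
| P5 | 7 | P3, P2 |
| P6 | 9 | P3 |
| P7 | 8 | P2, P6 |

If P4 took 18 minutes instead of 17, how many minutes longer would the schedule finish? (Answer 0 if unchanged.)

1

Critical path before the change: P2→P4 = 3+17 = 20 giving 20 minutes.
P4 lies on that path, so at 18 minutes the path becomes 21 minutes.
That remains the longest chain; total 21 minutes.
Change in finish: 21 − 20 = +1 minutes.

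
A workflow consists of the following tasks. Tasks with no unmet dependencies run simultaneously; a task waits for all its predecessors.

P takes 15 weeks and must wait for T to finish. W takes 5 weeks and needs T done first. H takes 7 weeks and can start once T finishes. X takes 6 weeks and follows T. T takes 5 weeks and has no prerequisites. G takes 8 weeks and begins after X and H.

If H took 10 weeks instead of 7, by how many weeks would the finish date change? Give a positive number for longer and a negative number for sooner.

The binding path is T→H→G = 5+7+8 = 20; finish at 20 weeks.
H is on the critical path; changing it to 10 makes that path 23 weeks.
No other chain overtakes it, so the finish is 23 weeks.
Change in finish: 23 − 20 = +3 weeks.

3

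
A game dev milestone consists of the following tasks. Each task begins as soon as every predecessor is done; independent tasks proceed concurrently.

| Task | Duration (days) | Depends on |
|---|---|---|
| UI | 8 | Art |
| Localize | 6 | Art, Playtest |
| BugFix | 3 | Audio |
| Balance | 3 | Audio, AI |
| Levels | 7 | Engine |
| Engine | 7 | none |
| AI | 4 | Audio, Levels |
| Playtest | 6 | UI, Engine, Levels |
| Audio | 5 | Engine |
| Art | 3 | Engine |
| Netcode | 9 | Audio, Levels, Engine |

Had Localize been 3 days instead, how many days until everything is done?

27

Critical path before the change: Engine→Art→UI→Playtest→Localize = 7+3+8+6+6 = 30 giving 30 days.
Localize lies on that path, so at 3 days the path becomes 27 days.
That remains the longest chain; total 27 days.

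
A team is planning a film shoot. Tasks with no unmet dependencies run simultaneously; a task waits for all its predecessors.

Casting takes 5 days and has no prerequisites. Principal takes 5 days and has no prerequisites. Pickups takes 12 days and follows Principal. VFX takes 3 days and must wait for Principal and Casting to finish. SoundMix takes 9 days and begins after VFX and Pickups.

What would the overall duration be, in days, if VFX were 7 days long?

26

Critical path before the change: Principal→Pickups→SoundMix = 5+12+9 = 26 giving 26 days.
VFX is off the critical path — its longest chain is 17 days, giving 9 of slack.
The critical path is still Principal→Pickups→SoundMix; finish is now 26 days.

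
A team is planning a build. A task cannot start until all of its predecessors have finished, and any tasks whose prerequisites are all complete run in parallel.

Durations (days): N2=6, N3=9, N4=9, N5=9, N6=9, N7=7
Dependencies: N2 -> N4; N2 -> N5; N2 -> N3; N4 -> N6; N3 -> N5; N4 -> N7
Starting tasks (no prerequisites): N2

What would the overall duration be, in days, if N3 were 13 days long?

Critical path before the change: N2→N3→N5 = 6+9+9 = 24 giving 24 days.
Since N3 is critical, the +4 change carries straight to that chain (now 28 days).
The critical path is still N2→N3→N5; finish is now 28 days.

28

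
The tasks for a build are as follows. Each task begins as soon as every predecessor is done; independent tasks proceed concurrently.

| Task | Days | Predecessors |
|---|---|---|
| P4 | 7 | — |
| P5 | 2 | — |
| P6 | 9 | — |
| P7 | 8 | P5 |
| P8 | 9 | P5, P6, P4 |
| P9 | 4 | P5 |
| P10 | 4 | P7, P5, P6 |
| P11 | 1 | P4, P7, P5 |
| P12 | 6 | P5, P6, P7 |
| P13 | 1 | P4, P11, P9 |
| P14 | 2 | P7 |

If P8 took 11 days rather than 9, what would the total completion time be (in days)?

20

Actual critical path: P6→P8 = 9+9 = 18 ⇒ 18 days.
P8 is on the critical path; changing it to 11 makes that path 20 days.
That remains the longest chain; total 20 days.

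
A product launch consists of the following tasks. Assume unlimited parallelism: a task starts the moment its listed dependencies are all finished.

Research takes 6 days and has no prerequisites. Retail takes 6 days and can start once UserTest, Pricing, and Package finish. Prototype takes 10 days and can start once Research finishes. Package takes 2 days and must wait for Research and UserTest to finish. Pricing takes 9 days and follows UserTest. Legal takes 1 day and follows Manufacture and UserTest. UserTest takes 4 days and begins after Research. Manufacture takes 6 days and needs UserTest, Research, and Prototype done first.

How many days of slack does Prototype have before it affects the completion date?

2

The longest chain is Research→UserTest→Pricing→Retail = 6+4+9+6 = 25; overall finish 25 days.
Prototype finishes as early as 16 and must finish by 18.
Slack of Prototype = 8 − 6 = 2 days.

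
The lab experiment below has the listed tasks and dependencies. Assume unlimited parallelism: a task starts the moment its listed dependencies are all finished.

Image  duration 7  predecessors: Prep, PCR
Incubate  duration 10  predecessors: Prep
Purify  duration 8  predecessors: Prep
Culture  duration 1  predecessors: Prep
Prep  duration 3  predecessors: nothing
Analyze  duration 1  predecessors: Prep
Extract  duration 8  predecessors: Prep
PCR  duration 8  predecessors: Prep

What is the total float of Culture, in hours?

Prep→PCR→Image = 3+8+7 = 18 sets the makespan at 18 hours.
The longest chain containing Culture totals 4 hours.
Float = 18 − 4 = 14.

14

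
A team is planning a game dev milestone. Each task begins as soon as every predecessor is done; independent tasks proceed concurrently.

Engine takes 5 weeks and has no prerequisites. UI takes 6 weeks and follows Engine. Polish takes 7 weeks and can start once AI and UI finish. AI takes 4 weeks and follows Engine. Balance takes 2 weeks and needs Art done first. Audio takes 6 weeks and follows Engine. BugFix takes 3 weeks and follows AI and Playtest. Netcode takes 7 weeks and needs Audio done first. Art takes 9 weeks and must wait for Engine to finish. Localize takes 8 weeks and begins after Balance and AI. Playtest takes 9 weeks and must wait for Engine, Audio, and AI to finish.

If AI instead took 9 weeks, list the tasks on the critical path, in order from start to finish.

Engine, AI, Playtest, BugFix

Baseline: Engine→Art→Balance→Localize = 5+9+2+8 = 24 → 24 weeks.
The longest path through AI is only 21 weeks, so AI has float 3.
Now Engine→AI→Playtest→BugFix = 5+9+9+3 = 26 is longest, so the finish becomes 26 weeks.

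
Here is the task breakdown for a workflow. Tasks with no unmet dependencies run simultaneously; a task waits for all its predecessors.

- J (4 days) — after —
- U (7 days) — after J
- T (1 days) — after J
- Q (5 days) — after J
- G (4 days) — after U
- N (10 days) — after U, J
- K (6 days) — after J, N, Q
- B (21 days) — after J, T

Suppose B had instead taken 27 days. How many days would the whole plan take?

Critical path before the change: J→U→N→K = 4+7+10+6 = 27 giving 27 days.
B is off the critical path — its longest chain is 26 days, giving 1 of slack.
New critical path: J→T→B = 4+1+27 = 32 ⇒ 32 days.

32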